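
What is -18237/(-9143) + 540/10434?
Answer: 32537013/15899677 ≈ 2.0464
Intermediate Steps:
-18237/(-9143) + 540/10434 = -18237*(-1/9143) + 540*(1/10434) = 18237/9143 + 90/1739 = 32537013/15899677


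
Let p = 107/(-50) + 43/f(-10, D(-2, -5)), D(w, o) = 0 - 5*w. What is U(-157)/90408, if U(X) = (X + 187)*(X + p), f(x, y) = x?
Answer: -2043/37670 ≈ -0.054234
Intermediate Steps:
D(w, o) = -5*w
p = -161/25 (p = 107/(-50) + 43/(-10) = 107*(-1/50) + 43*(-⅒) = -107/50 - 43/10 = -161/25 ≈ -6.4400)
U(X) = (187 + X)*(-161/25 + X) (U(X) = (X + 187)*(X - 161/25) = (187 + X)*(-161/25 + X))
U(-157)/90408 = (-30107/25 + (-157)² + (4514/25)*(-157))/90408 = (-30107/25 + 24649 - 708698/25)*(1/90408) = -24516/5*1/90408 = -2043/37670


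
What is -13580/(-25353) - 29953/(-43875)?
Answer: 50193367/41198625 ≈ 1.2183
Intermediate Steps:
-13580/(-25353) - 29953/(-43875) = -13580*(-1/25353) - 29953*(-1/43875) = 13580/25353 + 29953/43875 = 50193367/41198625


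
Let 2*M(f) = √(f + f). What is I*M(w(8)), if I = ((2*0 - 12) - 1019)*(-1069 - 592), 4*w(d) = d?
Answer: 1712491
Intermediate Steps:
w(d) = d/4
M(f) = √2*√f/2 (M(f) = √(f + f)/2 = √(2*f)/2 = (√2*√f)/2 = √2*√f/2)
I = 1712491 (I = ((0 - 12) - 1019)*(-1661) = (-12 - 1019)*(-1661) = -1031*(-1661) = 1712491)
I*M(w(8)) = 1712491*(√2*√((¼)*8)/2) = 1712491*(√2*√2/2) = 1712491*1 = 1712491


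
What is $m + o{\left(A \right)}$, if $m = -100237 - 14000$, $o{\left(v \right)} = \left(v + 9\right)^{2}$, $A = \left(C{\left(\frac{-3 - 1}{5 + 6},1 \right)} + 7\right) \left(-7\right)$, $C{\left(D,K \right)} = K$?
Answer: $-112028$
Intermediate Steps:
$A = -56$ ($A = \left(1 + 7\right) \left(-7\right) = 8 \left(-7\right) = -56$)
$o{\left(v \right)} = \left(9 + v\right)^{2}$
$m = -114237$ ($m = -100237 - 14000 = -114237$)
$m + o{\left(A \right)} = -114237 + \left(9 - 56\right)^{2} = -114237 + \left(-47\right)^{2} = -114237 + 2209 = -112028$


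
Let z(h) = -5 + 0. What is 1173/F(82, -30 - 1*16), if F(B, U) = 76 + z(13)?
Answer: 1173/71 ≈ 16.521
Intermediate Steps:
z(h) = -5
F(B, U) = 71 (F(B, U) = 76 - 5 = 71)
1173/F(82, -30 - 1*16) = 1173/71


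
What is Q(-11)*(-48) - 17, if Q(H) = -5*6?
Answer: 1423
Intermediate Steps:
Q(H) = -30
Q(-11)*(-48) - 17 = -30*(-48) - 17 = 1440 - 17 = 1423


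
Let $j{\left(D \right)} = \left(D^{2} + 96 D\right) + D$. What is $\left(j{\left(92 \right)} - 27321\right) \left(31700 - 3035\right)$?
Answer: $-284729445$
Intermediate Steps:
$j{\left(D \right)} = D^{2} + 97 D$
$\left(j{\left(92 \right)} - 27321\right) \left(31700 - 3035\right) = \left(92 \left(97 + 92\right) - 27321\right) \left(31700 - 3035\right) = \left(92 \cdot 189 - 27321\right) 28665 = \left(17388 - 27321\right) 28665 = \left(-9933\right) 28665 = -284729445$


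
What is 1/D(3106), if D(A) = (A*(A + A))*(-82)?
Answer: -1/1582146704 ≈ -6.3205e-10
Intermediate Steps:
D(A) = -164*A² (D(A) = (A*(2*A))*(-82) = (2*A²)*(-82) = -164*A²)
1/D(3106) = 1/(-164*3106²) = 1/(-164*9647236) = 1/(-1582146704) = -1/1582146704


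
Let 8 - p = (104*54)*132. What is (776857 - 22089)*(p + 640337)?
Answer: -76206660656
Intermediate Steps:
p = -741304 (p = 8 - 104*54*132 = 8 - 5616*132 = 8 - 1*741312 = 8 - 741312 = -741304)
(776857 - 22089)*(p + 640337) = (776857 - 22089)*(-741304 + 640337) = 754768*(-100967) = -76206660656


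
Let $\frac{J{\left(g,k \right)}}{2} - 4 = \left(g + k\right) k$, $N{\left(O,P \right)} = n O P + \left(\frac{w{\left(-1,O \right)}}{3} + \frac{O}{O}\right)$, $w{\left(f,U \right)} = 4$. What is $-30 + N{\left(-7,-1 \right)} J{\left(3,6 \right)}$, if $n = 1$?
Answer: $\frac{3158}{3} \approx 1052.7$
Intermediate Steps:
$N{\left(O,P \right)} = \frac{7}{3} + O P$ ($N{\left(O,P \right)} = 1 O P + \left(\frac{4}{3} + \frac{O}{O}\right) = O P + \left(4 \cdot \frac{1}{3} + 1\right) = O P + \left(\frac{4}{3} + 1\right) = O P + \frac{7}{3} = \frac{7}{3} + O P$)
$J{\left(g,k \right)} = 8 + 2 k \left(g + k\right)$ ($J{\left(g,k \right)} = 8 + 2 \left(g + k\right) k = 8 + 2 k \left(g + k\right)$)
$-30 + N{\left(-7,-1 \right)} J{\left(3,6 \right)} = -30 + \left(\frac{7}{3} - -7\right) \left(8 + 2 \cdot 6^{2} + 2 \cdot 3 \cdot 6\right) = -30 + \left(\frac{7}{3} + 7\right) \left(8 + 2 \cdot 36 + 36\right) = -30 + \frac{28 \left(8 + 72 + 36\right)}{3} = -30 + \frac{28}{3} \cdot 116 = -30 + \frac{3248}{3} = \frac{3158}{3}$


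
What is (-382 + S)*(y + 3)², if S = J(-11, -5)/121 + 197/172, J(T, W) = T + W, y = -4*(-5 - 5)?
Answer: -340951257/484 ≈ -7.0445e+5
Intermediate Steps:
y = 40 (y = -4*(-10) = 40)
S = 21085/20812 (S = (-11 - 5)/121 + 197/172 = -16*1/121 + 197*(1/172) = -16/121 + 197/172 = 21085/20812 ≈ 1.0131)
(-382 + S)*(y + 3)² = (-382 + 21085/20812)*(40 + 3)² = -7929099/20812*43² = -7929099/20812*1849 = -340951257/484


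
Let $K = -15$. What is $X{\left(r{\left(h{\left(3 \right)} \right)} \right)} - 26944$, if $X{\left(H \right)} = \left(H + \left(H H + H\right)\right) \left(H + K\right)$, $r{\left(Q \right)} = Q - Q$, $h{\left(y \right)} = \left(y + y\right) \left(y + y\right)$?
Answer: $-26944$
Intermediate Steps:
$h{\left(y \right)} = 4 y^{2}$ ($h{\left(y \right)} = 2 y 2 y = 4 y^{2}$)
$r{\left(Q \right)} = 0$
$X{\left(H \right)} = \left(-15 + H\right) \left(H^{2} + 2 H\right)$ ($X{\left(H \right)} = \left(H + \left(H H + H\right)\right) \left(H - 15\right) = \left(H + \left(H^{2} + H\right)\right) \left(-15 + H\right) = \left(H + \left(H + H^{2}\right)\right) \left(-15 + H\right) = \left(H^{2} + 2 H\right) \left(-15 + H\right) = \left(-15 + H\right) \left(H^{2} + 2 H\right)$)
$X{\left(r{\left(h{\left(3 \right)} \right)} \right)} - 26944 = 0 \left(-30 + 0^{2} - 0\right) - 26944 = 0 \left(-30 + 0 + 0\right) - 26944 = 0 \left(-30\right) - 26944 = 0 - 26944 = -26944$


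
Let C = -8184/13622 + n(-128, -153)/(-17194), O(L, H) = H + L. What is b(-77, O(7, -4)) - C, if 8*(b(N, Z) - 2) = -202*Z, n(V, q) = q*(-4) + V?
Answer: -17126170521/234216668 ≈ -73.121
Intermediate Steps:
n(V, q) = V - 4*q (n(V, q) = -4*q + V = V - 4*q)
C = -36827186/58554167 (C = -8184/13622 + (-128 - 4*(-153))/(-17194) = -8184*1/13622 + (-128 + 612)*(-1/17194) = -4092/6811 + 484*(-1/17194) = -4092/6811 - 242/8597 = -36827186/58554167 ≈ -0.62894)
b(N, Z) = 2 - 101*Z/4 (b(N, Z) = 2 + (-202*Z)/8 = 2 - 101*Z/4)
b(-77, O(7, -4)) - C = (2 - 101*(-4 + 7)/4) - 1*(-36827186/58554167) = (2 - 101/4*3) + 36827186/58554167 = (2 - 303/4) + 36827186/58554167 = -295/4 + 36827186/58554167 = -17126170521/234216668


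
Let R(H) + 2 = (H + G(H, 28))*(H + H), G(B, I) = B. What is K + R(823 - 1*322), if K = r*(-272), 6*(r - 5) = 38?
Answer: 3002758/3 ≈ 1.0009e+6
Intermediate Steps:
r = 34/3 (r = 5 + (⅙)*38 = 5 + 19/3 = 34/3 ≈ 11.333)
K = -9248/3 (K = (34/3)*(-272) = -9248/3 ≈ -3082.7)
R(H) = -2 + 4*H² (R(H) = -2 + (H + H)*(H + H) = -2 + (2*H)*(2*H) = -2 + 4*H²)
K + R(823 - 1*322) = -9248/3 + (-2 + 4*(823 - 1*322)²) = -9248/3 + (-2 + 4*(823 - 322)²) = -9248/3 + (-2 + 4*501²) = -9248/3 + (-2 + 4*251001) = -9248/3 + (-2 + 1004004) = -9248/3 + 1004002 = 3002758/3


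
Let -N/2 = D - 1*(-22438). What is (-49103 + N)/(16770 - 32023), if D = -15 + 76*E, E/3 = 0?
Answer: 93949/15253 ≈ 6.1594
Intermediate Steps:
E = 0 (E = 3*0 = 0)
D = -15 (D = -15 + 76*0 = -15 + 0 = -15)
N = -44846 (N = -2*(-15 - 1*(-22438)) = -2*(-15 + 22438) = -2*22423 = -44846)
(-49103 + N)/(16770 - 32023) = (-49103 - 44846)/(16770 - 32023) = -93949/(-15253) = -93949*(-1/15253) = 93949/15253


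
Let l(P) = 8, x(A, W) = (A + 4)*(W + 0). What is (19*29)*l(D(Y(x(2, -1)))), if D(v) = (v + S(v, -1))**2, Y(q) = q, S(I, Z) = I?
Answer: 4408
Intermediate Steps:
x(A, W) = W*(4 + A) (x(A, W) = (4 + A)*W = W*(4 + A))
D(v) = 4*v**2 (D(v) = (v + v)**2 = (2*v)**2 = 4*v**2)
(19*29)*l(D(Y(x(2, -1)))) = (19*29)*8 = 551*8 = 4408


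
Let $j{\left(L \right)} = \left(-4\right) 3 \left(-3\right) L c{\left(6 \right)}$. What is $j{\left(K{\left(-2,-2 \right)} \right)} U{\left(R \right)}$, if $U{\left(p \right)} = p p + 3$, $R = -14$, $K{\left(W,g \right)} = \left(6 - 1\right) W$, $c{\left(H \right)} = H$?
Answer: $-429840$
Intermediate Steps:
$K{\left(W,g \right)} = 5 W$
$U{\left(p \right)} = 3 + p^{2}$ ($U{\left(p \right)} = p^{2} + 3 = 3 + p^{2}$)
$j{\left(L \right)} = 216 L$ ($j{\left(L \right)} = \left(-4\right) 3 \left(-3\right) L 6 = \left(-12\right) \left(-3\right) L 6 = 36 L 6 = 216 L$)
$j{\left(K{\left(-2,-2 \right)} \right)} U{\left(R \right)} = 216 \cdot 5 \left(-2\right) \left(3 + \left(-14\right)^{2}\right) = 216 \left(-10\right) \left(3 + 196\right) = \left(-2160\right) 199 = -429840$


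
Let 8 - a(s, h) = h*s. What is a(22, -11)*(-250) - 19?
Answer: -62519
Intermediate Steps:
a(s, h) = 8 - h*s
a(22, -11)*(-250) - 19 = (8 - 1*(-11)*22)*(-250) - 19 = (8 + 242)*(-250) - 19 = 250*(-250) - 19 = -62500 - 19 = -62519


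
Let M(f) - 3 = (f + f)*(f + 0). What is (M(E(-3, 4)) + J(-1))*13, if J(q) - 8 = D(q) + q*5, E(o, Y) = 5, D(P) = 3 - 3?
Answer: 728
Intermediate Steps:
D(P) = 0
M(f) = 3 + 2*f² (M(f) = 3 + (f + f)*(f + 0) = 3 + (2*f)*f = 3 + 2*f²)
J(q) = 8 + 5*q (J(q) = 8 + (0 + q*5) = 8 + (0 + 5*q) = 8 + 5*q)
(M(E(-3, 4)) + J(-1))*13 = ((3 + 2*5²) + (8 + 5*(-1)))*13 = ((3 + 2*25) + (8 - 5))*13 = ((3 + 50) + 3)*13 = (53 + 3)*13 = 56*13 = 728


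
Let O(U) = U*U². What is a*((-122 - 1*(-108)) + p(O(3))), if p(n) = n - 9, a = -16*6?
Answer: -384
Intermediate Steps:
O(U) = U³
a = -96
p(n) = -9 + n
a*((-122 - 1*(-108)) + p(O(3))) = -96*((-122 - 1*(-108)) + (-9 + 3³)) = -96*((-122 + 108) + (-9 + 27)) = -96*(-14 + 18) = -96*4 = -384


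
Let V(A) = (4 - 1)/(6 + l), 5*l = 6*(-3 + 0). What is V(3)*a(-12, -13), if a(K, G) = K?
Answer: -15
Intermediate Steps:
l = -18/5 (l = (6*(-3 + 0))/5 = (6*(-3))/5 = (⅕)*(-18) = -18/5 ≈ -3.6000)
V(A) = 5/4 (V(A) = (4 - 1)/(6 - 18/5) = 3/(12/5) = 3*(5/12) = 5/4)
V(3)*a(-12, -13) = (5/4)*(-12) = -15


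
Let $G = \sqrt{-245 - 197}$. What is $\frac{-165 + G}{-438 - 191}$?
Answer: $\frac{165}{629} - \frac{i \sqrt{442}}{629} \approx 0.26232 - 0.033424 i$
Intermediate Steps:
$G = i \sqrt{442}$ ($G = \sqrt{-442} = i \sqrt{442} \approx 21.024 i$)
$\frac{-165 + G}{-438 - 191} = \frac{-165 + i \sqrt{442}}{-438 - 191} = \frac{-165 + i \sqrt{442}}{-629} = \left(-165 + i \sqrt{442}\right) \left(- \frac{1}{629}\right) = \frac{165}{629} - \frac{i \sqrt{442}}{629}$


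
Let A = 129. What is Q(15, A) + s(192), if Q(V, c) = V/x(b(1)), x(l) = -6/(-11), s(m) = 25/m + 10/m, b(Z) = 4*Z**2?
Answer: 5315/192 ≈ 27.682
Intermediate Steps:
s(m) = 35/m
x(l) = 6/11 (x(l) = -6*(-1/11) = 6/11)
Q(V, c) = 11*V/6 (Q(V, c) = V/(6/11) = V*(11/6) = 11*V/6)
Q(15, A) + s(192) = (11/6)*15 + 35/192 = 55/2 + 35*(1/192) = 55/2 + 35/192 = 5315/192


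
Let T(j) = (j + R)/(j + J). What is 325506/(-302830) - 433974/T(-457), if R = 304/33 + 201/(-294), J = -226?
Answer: -145142312260011441/219605805155 ≈ -6.6092e+5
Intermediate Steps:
R = 27581/3234 (R = 304*(1/33) + 201*(-1/294) = 304/33 - 67/98 = 27581/3234 ≈ 8.5284)
T(j) = (27581/3234 + j)/(-226 + j) (T(j) = (j + 27581/3234)/(j - 226) = (27581/3234 + j)/(-226 + j))
325506/(-302830) - 433974/T(-457) = 325506/(-302830) - 433974*(-226 - 457)/(27581/3234 - 457) = 325506*(-1/302830) - 433974/(-1450357/3234/(-683)) = -162753/151415 - 433974/((-1/683*(-1450357/3234))) = -162753/151415 - 433974/1450357/2208822 = -162753/151415 - 433974*2208822/1450357 = -162753/151415 - 958571318628/1450357 = -145142312260011441/219605805155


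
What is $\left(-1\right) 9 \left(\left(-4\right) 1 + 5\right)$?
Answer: $-9$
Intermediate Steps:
$\left(-1\right) 9 \left(\left(-4\right) 1 + 5\right) = - 9 \left(-4 + 5\right) = \left(-9\right) 1 = -9$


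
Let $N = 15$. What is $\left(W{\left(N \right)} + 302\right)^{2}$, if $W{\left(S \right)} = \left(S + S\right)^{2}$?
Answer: $1444804$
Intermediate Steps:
$W{\left(S \right)} = 4 S^{2}$ ($W{\left(S \right)} = \left(2 S\right)^{2} = 4 S^{2}$)
$\left(W{\left(N \right)} + 302\right)^{2} = \left(4 \cdot 15^{2} + 302\right)^{2} = \left(4 \cdot 225 + 302\right)^{2} = \left(900 + 302\right)^{2} = 1202^{2} = 1444804$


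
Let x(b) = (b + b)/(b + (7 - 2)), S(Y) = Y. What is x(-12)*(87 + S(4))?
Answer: 312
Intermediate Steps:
x(b) = 2*b/(5 + b) (x(b) = (2*b)/(b + 5) = (2*b)/(5 + b) = 2*b/(5 + b))
x(-12)*(87 + S(4)) = (2*(-12)/(5 - 12))*(87 + 4) = (2*(-12)/(-7))*91 = (2*(-12)*(-1/7))*91 = (24/7)*91 = 312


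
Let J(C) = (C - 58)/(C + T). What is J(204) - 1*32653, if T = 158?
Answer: -5910120/181 ≈ -32653.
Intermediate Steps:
J(C) = (-58 + C)/(158 + C) (J(C) = (C - 58)/(C + 158) = (-58 + C)/(158 + C))
J(204) - 1*32653 = (-58 + 204)/(158 + 204) - 1*32653 = 146/362 - 32653 = (1/362)*146 - 32653 = 73/181 - 32653 = -5910120/181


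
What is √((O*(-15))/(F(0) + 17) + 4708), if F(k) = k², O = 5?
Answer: √1359337/17 ≈ 68.583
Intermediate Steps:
√((O*(-15))/(F(0) + 17) + 4708) = √((5*(-15))/(0² + 17) + 4708) = √(-75/(0 + 17) + 4708) = √(-75/17 + 4708) = √(79961/17) = √1359337/17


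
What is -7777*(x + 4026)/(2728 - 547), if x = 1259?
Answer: -41101445/2181 ≈ -18845.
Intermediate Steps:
-7777*(x + 4026)/(2728 - 547) = -7777*(1259 + 4026)/(2728 - 547) = -7777/(2181/5285) = -7777/(2181*(1/5285)) = -7777/2181/5285 = -7777*5285/2181 = -41101445/2181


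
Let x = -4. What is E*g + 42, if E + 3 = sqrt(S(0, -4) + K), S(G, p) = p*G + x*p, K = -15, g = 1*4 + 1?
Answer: 32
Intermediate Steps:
g = 5 (g = 4 + 1 = 5)
S(G, p) = -4*p + G*p (S(G, p) = p*G - 4*p = G*p - 4*p = -4*p + G*p)
E = -2 (E = -3 + sqrt(-4*(-4 + 0) - 15) = -3 + sqrt(-4*(-4) - 15) = -3 + sqrt(16 - 15) = -3 + sqrt(1) = -3 + 1 = -2)
E*g + 42 = -2*5 + 42 = -10 + 42 = 32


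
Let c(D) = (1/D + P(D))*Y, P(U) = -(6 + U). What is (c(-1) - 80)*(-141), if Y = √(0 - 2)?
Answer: 11280 + 846*I*√2 ≈ 11280.0 + 1196.4*I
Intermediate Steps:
P(U) = -6 - U
Y = I*√2 (Y = √(-2) = I*√2 ≈ 1.4142*I)
c(D) = I*√2*(-6 + 1/D - D) (c(D) = (1/D + (-6 - D))*(I*√2) = (-6 + 1/D - D)*(I*√2) = I*√2*(-6 + 1/D - D))
(c(-1) - 80)*(-141) = (I*√2*(1 - 1*(-1)*(6 - 1))/(-1) - 80)*(-141) = (I*√2*(-1)*(1 - 1*(-1)*5) - 80)*(-141) = (I*√2*(-1)*(1 + 5) - 80)*(-141) = (I*√2*(-1)*6 - 80)*(-141) = (-6*I*√2 - 80)*(-141) = (-80 - 6*I*√2)*(-141) = 11280 + 846*I*√2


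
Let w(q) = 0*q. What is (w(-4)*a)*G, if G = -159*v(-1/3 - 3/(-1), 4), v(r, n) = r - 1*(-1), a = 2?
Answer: 0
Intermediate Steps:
v(r, n) = 1 + r (v(r, n) = r + 1 = 1 + r)
w(q) = 0
G = -583 (G = -159*(1 + (-1/3 - 3/(-1))) = -159*(1 + (-1*1/3 - 3*(-1))) = -159*(1 + (-1/3 + 3)) = -159*(1 + 8/3) = -159*11/3 = -583)
(w(-4)*a)*G = (0*2)*(-583) = 0*(-583) = 0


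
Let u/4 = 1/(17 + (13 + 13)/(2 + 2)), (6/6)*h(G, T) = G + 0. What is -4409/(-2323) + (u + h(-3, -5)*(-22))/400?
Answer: 9011373/4367240 ≈ 2.0634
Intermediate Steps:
h(G, T) = G (h(G, T) = G + 0 = G)
u = 8/47 (u = 4/(17 + (13 + 13)/(2 + 2)) = 4/(17 + 26/4) = 4/(17 + 26*(¼)) = 4/(17 + 13/2) = 4/(47/2) = 4*(2/47) = 8/47 ≈ 0.17021)
-4409/(-2323) + (u + h(-3, -5)*(-22))/400 = -4409/(-2323) + (8/47 - 3*(-22))/400 = -4409*(-1/2323) + (8/47 + 66)*(1/400) = 4409/2323 + (3110/47)*(1/400) = 4409/2323 + 311/1880 = 9011373/4367240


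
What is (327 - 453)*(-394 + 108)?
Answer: 36036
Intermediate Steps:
(327 - 453)*(-394 + 108) = -126*(-286) = 36036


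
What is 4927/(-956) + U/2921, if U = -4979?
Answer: -19151691/2792476 ≈ -6.8583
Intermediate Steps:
4927/(-956) + U/2921 = 4927/(-956) - 4979/2921 = 4927*(-1/956) - 4979*1/2921 = -4927/956 - 4979/2921 = -19151691/2792476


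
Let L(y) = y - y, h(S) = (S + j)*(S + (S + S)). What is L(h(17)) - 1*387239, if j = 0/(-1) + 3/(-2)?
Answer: -387239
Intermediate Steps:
j = -3/2 (j = 0*(-1) + 3*(-½) = 0 - 3/2 = -3/2 ≈ -1.5000)
h(S) = 3*S*(-3/2 + S) (h(S) = (S - 3/2)*(S + (S + S)) = (-3/2 + S)*(S + 2*S) = (-3/2 + S)*(3*S) = 3*S*(-3/2 + S))
L(y) = 0
L(h(17)) - 1*387239 = 0 - 1*387239 = 0 - 387239 = -387239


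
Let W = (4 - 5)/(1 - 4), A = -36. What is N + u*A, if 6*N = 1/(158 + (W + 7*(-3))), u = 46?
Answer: -1364543/824 ≈ -1656.0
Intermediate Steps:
W = ⅓ (W = -1/(-3) = -1*(-⅓) = ⅓ ≈ 0.33333)
N = 1/824 (N = 1/(6*(158 + (⅓ + 7*(-3)))) = 1/(6*(158 + (⅓ - 21))) = 1/(6*(158 - 62/3)) = 1/(6*(412/3)) = (⅙)*(3/412) = 1/824 ≈ 0.0012136)
N + u*A = 1/824 + 46*(-36) = 1/824 - 1656 = -1364543/824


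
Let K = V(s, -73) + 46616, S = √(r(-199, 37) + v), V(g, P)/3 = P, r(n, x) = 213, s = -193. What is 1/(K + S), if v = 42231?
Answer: 46397/2152639165 - 18*√131/2152639165 ≈ 2.1458e-5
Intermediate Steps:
V(g, P) = 3*P
S = 18*√131 (S = √(213 + 42231) = √42444 = 18*√131 ≈ 206.02)
K = 46397 (K = 3*(-73) + 46616 = -219 + 46616 = 46397)
1/(K + S) = 1/(46397 + 18*√131)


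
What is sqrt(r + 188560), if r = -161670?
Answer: sqrt(26890) ≈ 163.98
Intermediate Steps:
sqrt(r + 188560) = sqrt(-161670 + 188560) = sqrt(26890)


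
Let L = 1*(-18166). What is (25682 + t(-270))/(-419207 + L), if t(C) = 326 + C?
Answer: -25738/437373 ≈ -0.058847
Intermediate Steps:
L = -18166
(25682 + t(-270))/(-419207 + L) = (25682 + (326 - 270))/(-419207 - 18166) = (25682 + 56)/(-437373) = 25738*(-1/437373) = -25738/437373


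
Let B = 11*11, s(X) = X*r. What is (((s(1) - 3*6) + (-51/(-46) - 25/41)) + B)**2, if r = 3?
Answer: 40343534449/3556996 ≈ 11342.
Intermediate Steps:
s(X) = 3*X (s(X) = X*3 = 3*X)
B = 121
(((s(1) - 3*6) + (-51/(-46) - 25/41)) + B)**2 = (((3*1 - 3*6) + (-51/(-46) - 25/41)) + 121)**2 = (((3 - 18) + (-51*(-1/46) - 25*1/41)) + 121)**2 = ((-15 + (51/46 - 25/41)) + 121)**2 = ((-15 + 941/1886) + 121)**2 = (-27349/1886 + 121)**2 = (200857/1886)**2 = 40343534449/3556996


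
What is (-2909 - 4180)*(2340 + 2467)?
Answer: -34076823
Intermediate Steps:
(-2909 - 4180)*(2340 + 2467) = -7089*4807 = -34076823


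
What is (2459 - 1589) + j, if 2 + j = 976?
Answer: 1844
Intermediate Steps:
j = 974 (j = -2 + 976 = 974)
(2459 - 1589) + j = (2459 - 1589) + 974 = 870 + 974 = 1844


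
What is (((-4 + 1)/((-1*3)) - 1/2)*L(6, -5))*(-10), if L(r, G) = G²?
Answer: -125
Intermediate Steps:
(((-4 + 1)/((-1*3)) - 1/2)*L(6, -5))*(-10) = (((-4 + 1)/((-1*3)) - 1/2)*(-5)²)*(-10) = ((-3/(-3) - 1*½)*25)*(-10) = ((-3*(-⅓) - ½)*25)*(-10) = ((1 - ½)*25)*(-10) = ((½)*25)*(-10) = (25/2)*(-10) = -125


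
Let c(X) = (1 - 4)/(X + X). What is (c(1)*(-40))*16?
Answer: 960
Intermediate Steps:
c(X) = -3/(2*X) (c(X) = -3*1/(2*X) = -3/(2*X))
(c(1)*(-40))*16 = (-3/2/1*(-40))*16 = (-3/2*1*(-40))*16 = -3/2*(-40)*16 = 60*16 = 960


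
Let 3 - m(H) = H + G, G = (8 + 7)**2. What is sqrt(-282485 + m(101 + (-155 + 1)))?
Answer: 3*I*sqrt(31406) ≈ 531.65*I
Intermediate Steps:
G = 225 (G = 15**2 = 225)
m(H) = -222 - H (m(H) = 3 - (H + 225) = 3 - (225 + H) = 3 + (-225 - H) = -222 - H)
sqrt(-282485 + m(101 + (-155 + 1))) = sqrt(-282485 + (-222 - (101 + (-155 + 1)))) = sqrt(-282485 + (-222 - (101 - 154))) = sqrt(-282485 + (-222 - 1*(-53))) = sqrt(-282485 + (-222 + 53)) = sqrt(-282485 - 169) = sqrt(-282654) = 3*I*sqrt(31406)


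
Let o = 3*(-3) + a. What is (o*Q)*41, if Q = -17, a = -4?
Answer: 9061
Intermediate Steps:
o = -13 (o = 3*(-3) - 4 = -9 - 4 = -13)
(o*Q)*41 = -13*(-17)*41 = 221*41 = 9061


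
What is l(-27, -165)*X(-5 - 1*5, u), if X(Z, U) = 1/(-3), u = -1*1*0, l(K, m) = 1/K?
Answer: 1/81 ≈ 0.012346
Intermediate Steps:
u = 0 (u = -1*0 = 0)
X(Z, U) = -⅓
l(-27, -165)*X(-5 - 1*5, u) = -⅓/(-27) = -1/27*(-⅓) = 1/81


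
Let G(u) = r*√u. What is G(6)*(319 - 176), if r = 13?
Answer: 1859*√6 ≈ 4553.6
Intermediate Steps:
G(u) = 13*√u
G(6)*(319 - 176) = (13*√6)*(319 - 176) = (13*√6)*143 = 1859*√6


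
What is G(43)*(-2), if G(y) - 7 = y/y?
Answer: -16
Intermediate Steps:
G(y) = 8 (G(y) = 7 + y/y = 7 + 1 = 8)
G(43)*(-2) = 8*(-2) = -16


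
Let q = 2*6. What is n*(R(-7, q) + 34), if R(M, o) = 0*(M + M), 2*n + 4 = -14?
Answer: -306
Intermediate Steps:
n = -9 (n = -2 + (½)*(-14) = -2 - 7 = -9)
q = 12
R(M, o) = 0 (R(M, o) = 0*(2*M) = 0)
n*(R(-7, q) + 34) = -9*(0 + 34) = -9*34 = -306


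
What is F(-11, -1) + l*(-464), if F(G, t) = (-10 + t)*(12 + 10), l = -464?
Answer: 215054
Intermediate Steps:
F(G, t) = -220 + 22*t (F(G, t) = (-10 + t)*22 = -220 + 22*t)
F(-11, -1) + l*(-464) = (-220 + 22*(-1)) - 464*(-464) = (-220 - 22) + 215296 = -242 + 215296 = 215054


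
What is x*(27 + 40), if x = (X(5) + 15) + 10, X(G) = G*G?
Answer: 3350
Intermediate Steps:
X(G) = G²
x = 50 (x = (5² + 15) + 10 = (25 + 15) + 10 = 40 + 10 = 50)
x*(27 + 40) = 50*(27 + 40) = 50*67 = 3350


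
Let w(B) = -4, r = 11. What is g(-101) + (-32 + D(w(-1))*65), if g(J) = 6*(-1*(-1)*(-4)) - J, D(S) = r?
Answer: 760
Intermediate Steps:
D(S) = 11
g(J) = -24 - J (g(J) = 6*(1*(-4)) - J = 6*(-4) - J = -24 - J)
g(-101) + (-32 + D(w(-1))*65) = (-24 - 1*(-101)) + (-32 + 11*65) = (-24 + 101) + (-32 + 715) = 77 + 683 = 760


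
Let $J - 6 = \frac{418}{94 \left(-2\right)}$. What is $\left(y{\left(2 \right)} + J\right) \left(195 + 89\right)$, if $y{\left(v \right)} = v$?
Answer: $\frac{77106}{47} \approx 1640.6$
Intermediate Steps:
$J = \frac{355}{94}$ ($J = 6 + \frac{418}{94 \left(-2\right)} = 6 + \frac{418}{-188} = 6 + 418 \left(- \frac{1}{188}\right) = 6 - \frac{209}{94} = \frac{355}{94} \approx 3.7766$)
$\left(y{\left(2 \right)} + J\right) \left(195 + 89\right) = \left(2 + \frac{355}{94}\right) \left(195 + 89\right) = \frac{543}{94} \cdot 284 = \frac{77106}{47}$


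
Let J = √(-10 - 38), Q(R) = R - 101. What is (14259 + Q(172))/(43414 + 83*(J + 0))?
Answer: 155530655/471276517 - 1189390*I*√3/471276517 ≈ 0.33002 - 0.0043713*I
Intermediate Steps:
Q(R) = -101 + R
J = 4*I*√3 (J = √(-48) = 4*I*√3 ≈ 6.9282*I)
(14259 + Q(172))/(43414 + 83*(J + 0)) = (14259 + (-101 + 172))/(43414 + 83*(4*I*√3 + 0)) = (14259 + 71)/(43414 + 83*(4*I*√3)) = 14330/(43414 + 332*I*√3)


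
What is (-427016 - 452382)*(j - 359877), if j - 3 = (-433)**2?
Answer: 151595024230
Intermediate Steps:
j = 187492 (j = 3 + (-433)**2 = 3 + 187489 = 187492)
(-427016 - 452382)*(j - 359877) = (-427016 - 452382)*(187492 - 359877) = -879398*(-172385) = 151595024230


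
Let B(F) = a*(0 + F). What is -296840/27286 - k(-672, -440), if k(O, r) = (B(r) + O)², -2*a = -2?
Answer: -16870318212/13643 ≈ -1.2366e+6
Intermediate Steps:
a = 1 (a = -½*(-2) = 1)
B(F) = F (B(F) = 1*(0 + F) = 1*F = F)
k(O, r) = (O + r)² (k(O, r) = (r + O)² = (O + r)²)
-296840/27286 - k(-672, -440) = -296840/27286 - (-672 - 440)² = -296840*1/27286 - 1*(-1112)² = -148420/13643 - 1*1236544 = -148420/13643 - 1236544 = -16870318212/13643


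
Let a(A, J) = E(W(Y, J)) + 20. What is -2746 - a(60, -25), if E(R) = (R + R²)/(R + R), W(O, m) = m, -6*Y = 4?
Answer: -2754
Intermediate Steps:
Y = -⅔ (Y = -⅙*4 = -⅔ ≈ -0.66667)
E(R) = (R + R²)/(2*R) (E(R) = (R + R²)/((2*R)) = (R + R²)*(1/(2*R)) = (R + R²)/(2*R))
a(A, J) = 41/2 + J/2 (a(A, J) = (½ + J/2) + 20 = 41/2 + J/2)
-2746 - a(60, -25) = -2746 - (41/2 + (½)*(-25)) = -2746 - (41/2 - 25/2) = -2746 - 1*8 = -2746 - 8 = -2754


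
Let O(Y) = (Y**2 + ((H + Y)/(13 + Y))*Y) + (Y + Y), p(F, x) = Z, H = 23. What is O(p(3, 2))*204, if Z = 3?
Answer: 8109/2 ≈ 4054.5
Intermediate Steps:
p(F, x) = 3
O(Y) = Y**2 + 2*Y + Y*(23 + Y)/(13 + Y) (O(Y) = (Y**2 + ((23 + Y)/(13 + Y))*Y) + (Y + Y) = (Y**2 + ((23 + Y)/(13 + Y))*Y) + 2*Y = (Y**2 + Y*(23 + Y)/(13 + Y)) + 2*Y = Y**2 + 2*Y + Y*(23 + Y)/(13 + Y))
O(p(3, 2))*204 = (3*(49 + 3**2 + 16*3)/(13 + 3))*204 = (3*(49 + 9 + 48)/16)*204 = (3*(1/16)*106)*204 = (159/8)*204 = 8109/2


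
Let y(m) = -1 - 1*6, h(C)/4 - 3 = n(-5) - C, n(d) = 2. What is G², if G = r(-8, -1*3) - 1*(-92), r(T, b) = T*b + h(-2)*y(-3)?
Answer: 6400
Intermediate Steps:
h(C) = 20 - 4*C (h(C) = 12 + 4*(2 - C) = 12 + (8 - 4*C) = 20 - 4*C)
y(m) = -7 (y(m) = -1 - 6 = -7)
r(T, b) = -196 + T*b (r(T, b) = T*b + (20 - 4*(-2))*(-7) = T*b + (20 + 8)*(-7) = T*b + 28*(-7) = T*b - 196 = -196 + T*b)
G = -80 (G = (-196 - (-8)*3) - 1*(-92) = (-196 - 8*(-3)) + 92 = (-196 + 24) + 92 = -172 + 92 = -80)
G² = (-80)² = 6400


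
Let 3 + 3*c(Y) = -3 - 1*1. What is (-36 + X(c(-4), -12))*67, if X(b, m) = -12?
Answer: -3216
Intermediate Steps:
c(Y) = -7/3 (c(Y) = -1 + (-3 - 1*1)/3 = -1 + (-3 - 1)/3 = -1 + (1/3)*(-4) = -1 - 4/3 = -7/3)
(-36 + X(c(-4), -12))*67 = (-36 - 12)*67 = -48*67 = -3216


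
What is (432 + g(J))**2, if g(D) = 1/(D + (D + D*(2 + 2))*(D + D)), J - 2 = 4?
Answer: 24999720769/133956 ≈ 1.8663e+5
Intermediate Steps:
J = 6 (J = 2 + 4 = 6)
g(D) = 1/(D + 10*D**2) (g(D) = 1/(D + (D + D*4)*(2*D)) = 1/(D + (D + 4*D)*(2*D)) = 1/(D + (5*D)*(2*D)) = 1/(D + 10*D**2))
(432 + g(J))**2 = (432 + 1/(6*(1 + 10*6)))**2 = (432 + 1/(6*(1 + 60)))**2 = (432 + (1/6)/61)**2 = (432 + (1/6)*(1/61))**2 = (432 + 1/366)**2 = (158113/366)**2 = 24999720769/133956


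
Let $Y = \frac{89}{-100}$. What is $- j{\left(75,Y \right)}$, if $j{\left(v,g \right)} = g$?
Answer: $\frac{89}{100} \approx 0.89$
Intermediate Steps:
$Y = - \frac{89}{100}$ ($Y = 89 \left(- \frac{1}{100}\right) = - \frac{89}{100} \approx -0.89$)
$- j{\left(75,Y \right)} = \left(-1\right) \left(- \frac{89}{100}\right) = \frac{89}{100}$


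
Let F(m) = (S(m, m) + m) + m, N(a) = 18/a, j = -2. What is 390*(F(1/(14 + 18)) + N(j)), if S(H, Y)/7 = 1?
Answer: -6045/8 ≈ -755.63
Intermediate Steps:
S(H, Y) = 7 (S(H, Y) = 7*1 = 7)
F(m) = 7 + 2*m (F(m) = (7 + m) + m = 7 + 2*m)
390*(F(1/(14 + 18)) + N(j)) = 390*((7 + 2/(14 + 18)) + 18/(-2)) = 390*((7 + 2/32) + 18*(-½)) = 390*((7 + 2*(1/32)) - 9) = 390*((7 + 1/16) - 9) = 390*(113/16 - 9) = 390*(-31/16) = -6045/8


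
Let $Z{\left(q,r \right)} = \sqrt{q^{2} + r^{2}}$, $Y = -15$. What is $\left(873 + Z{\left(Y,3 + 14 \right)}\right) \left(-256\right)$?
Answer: $-223488 - 256 \sqrt{514} \approx -2.2929 \cdot 10^{5}$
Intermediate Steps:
$\left(873 + Z{\left(Y,3 + 14 \right)}\right) \left(-256\right) = \left(873 + \sqrt{\left(-15\right)^{2} + \left(3 + 14\right)^{2}}\right) \left(-256\right) = \left(873 + \sqrt{225 + 17^{2}}\right) \left(-256\right) = \left(873 + \sqrt{225 + 289}\right) \left(-256\right) = \left(873 + \sqrt{514}\right) \left(-256\right) = -223488 - 256 \sqrt{514}$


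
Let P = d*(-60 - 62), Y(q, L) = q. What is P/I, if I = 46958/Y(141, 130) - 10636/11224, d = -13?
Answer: 627494556/131389229 ≈ 4.7758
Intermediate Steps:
P = 1586 (P = -13*(-60 - 62) = -13*(-122) = 1586)
I = 131389229/395646 (I = 46958/141 - 10636/11224 = 46958*(1/141) - 10636*1/11224 = 46958/141 - 2659/2806 = 131389229/395646 ≈ 332.09)
P/I = 1586/(131389229/395646) = 1586*(395646/131389229) = 627494556/131389229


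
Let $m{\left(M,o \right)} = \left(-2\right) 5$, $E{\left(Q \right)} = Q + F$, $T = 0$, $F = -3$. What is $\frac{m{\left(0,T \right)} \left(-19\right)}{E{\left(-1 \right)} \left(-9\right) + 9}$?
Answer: $\frac{38}{9} \approx 4.2222$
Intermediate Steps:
$E{\left(Q \right)} = -3 + Q$ ($E{\left(Q \right)} = Q - 3 = -3 + Q$)
$m{\left(M,o \right)} = -10$
$\frac{m{\left(0,T \right)} \left(-19\right)}{E{\left(-1 \right)} \left(-9\right) + 9} = \frac{\left(-10\right) \left(-19\right)}{\left(-3 - 1\right) \left(-9\right) + 9} = \frac{190}{\left(-4\right) \left(-9\right) + 9} = \frac{190}{36 + 9} = \frac{190}{45} = 190 \cdot \frac{1}{45} = \frac{38}{9}$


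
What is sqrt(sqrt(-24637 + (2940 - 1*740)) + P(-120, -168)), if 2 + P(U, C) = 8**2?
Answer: sqrt(62 + 9*I*sqrt(277)) ≈ 10.586 + 7.0751*I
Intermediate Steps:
P(U, C) = 62 (P(U, C) = -2 + 8**2 = -2 + 64 = 62)
sqrt(sqrt(-24637 + (2940 - 1*740)) + P(-120, -168)) = sqrt(sqrt(-24637 + (2940 - 1*740)) + 62) = sqrt(sqrt(-24637 + (2940 - 740)) + 62) = sqrt(sqrt(-24637 + 2200) + 62) = sqrt(sqrt(-22437) + 62) = sqrt(9*I*sqrt(277) + 62) = sqrt(62 + 9*I*sqrt(277))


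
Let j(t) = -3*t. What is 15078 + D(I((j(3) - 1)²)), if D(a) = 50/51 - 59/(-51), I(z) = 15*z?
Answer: 769087/51 ≈ 15080.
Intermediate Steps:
D(a) = 109/51 (D(a) = 50*(1/51) - 59*(-1/51) = 50/51 + 59/51 = 109/51)
15078 + D(I((j(3) - 1)²)) = 15078 + 109/51 = 769087/51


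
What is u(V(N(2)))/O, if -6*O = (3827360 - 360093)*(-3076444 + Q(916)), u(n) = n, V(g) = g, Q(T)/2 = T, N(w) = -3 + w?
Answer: -3/5330250362702 ≈ -5.6282e-13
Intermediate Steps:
Q(T) = 2*T
O = 5330250362702/3 (O = -(3827360 - 360093)*(-3076444 + 2*916)/6 = -3467267*(-3076444 + 1832)/6 = -3467267*(-3074612)/6 = -⅙*(-10660500725404) = 5330250362702/3 ≈ 1.7767e+12)
u(V(N(2)))/O = (-3 + 2)/(5330250362702/3) = -1*3/5330250362702 = -3/5330250362702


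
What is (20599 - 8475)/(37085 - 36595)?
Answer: 866/35 ≈ 24.743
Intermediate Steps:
(20599 - 8475)/(37085 - 36595) = 12124/490 = 12124*(1/490) = 866/35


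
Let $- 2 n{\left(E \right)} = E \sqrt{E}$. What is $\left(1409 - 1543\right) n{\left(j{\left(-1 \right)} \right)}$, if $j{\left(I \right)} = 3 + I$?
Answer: $134 \sqrt{2} \approx 189.5$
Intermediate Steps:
$n{\left(E \right)} = - \frac{E^{\frac{3}{2}}}{2}$ ($n{\left(E \right)} = - \frac{E \sqrt{E}}{2} = - \frac{E^{\frac{3}{2}}}{2}$)
$\left(1409 - 1543\right) n{\left(j{\left(-1 \right)} \right)} = \left(1409 - 1543\right) \left(- \frac{\left(3 - 1\right)^{\frac{3}{2}}}{2}\right) = - 134 \left(- \frac{2^{\frac{3}{2}}}{2}\right) = - 134 \left(- \frac{2 \sqrt{2}}{2}\right) = - 134 \left(- \sqrt{2}\right) = 134 \sqrt{2}$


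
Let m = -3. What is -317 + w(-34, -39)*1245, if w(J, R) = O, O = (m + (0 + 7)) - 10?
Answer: -7787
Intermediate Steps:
O = -6 (O = (-3 + (0 + 7)) - 10 = (-3 + 7) - 10 = 4 - 10 = -6)
w(J, R) = -6
-317 + w(-34, -39)*1245 = -317 - 6*1245 = -317 - 7470 = -7787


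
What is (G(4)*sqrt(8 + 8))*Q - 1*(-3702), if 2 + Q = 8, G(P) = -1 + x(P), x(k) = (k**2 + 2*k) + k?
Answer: 4350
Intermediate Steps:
x(k) = k**2 + 3*k
G(P) = -1 + P*(3 + P)
Q = 6 (Q = -2 + 8 = 6)
(G(4)*sqrt(8 + 8))*Q - 1*(-3702) = ((-1 + 4*(3 + 4))*sqrt(8 + 8))*6 - 1*(-3702) = ((-1 + 4*7)*sqrt(16))*6 + 3702 = ((-1 + 28)*4)*6 + 3702 = (27*4)*6 + 3702 = 108*6 + 3702 = 648 + 3702 = 4350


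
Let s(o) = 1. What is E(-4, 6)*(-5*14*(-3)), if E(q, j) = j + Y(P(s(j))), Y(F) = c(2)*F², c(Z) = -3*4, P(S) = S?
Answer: -1260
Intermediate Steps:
c(Z) = -12
Y(F) = -12*F²
E(q, j) = -12 + j (E(q, j) = j - 12*1² = j - 12*1 = j - 12 = -12 + j)
E(-4, 6)*(-5*14*(-3)) = (-12 + 6)*(-5*14*(-3)) = -(-420)*(-3) = -6*210 = -1260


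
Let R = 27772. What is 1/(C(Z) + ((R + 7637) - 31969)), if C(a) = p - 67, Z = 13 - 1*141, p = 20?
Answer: 1/3393 ≈ 0.00029472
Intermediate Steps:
Z = -128 (Z = 13 - 141 = -128)
C(a) = -47 (C(a) = 20 - 67 = -47)
1/(C(Z) + ((R + 7637) - 31969)) = 1/(-47 + ((27772 + 7637) - 31969)) = 1/(-47 + (35409 - 31969)) = 1/(-47 + 3440) = 1/3393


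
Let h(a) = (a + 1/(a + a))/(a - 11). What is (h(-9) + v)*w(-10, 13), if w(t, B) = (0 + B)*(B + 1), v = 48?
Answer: 1587313/180 ≈ 8818.4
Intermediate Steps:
w(t, B) = B*(1 + B)
h(a) = (a + 1/(2*a))/(-11 + a)
(h(-9) + v)*w(-10, 13) = ((1/2 + (-9)**2)/((-9)*(-11 - 9)) + 48)*(13*(1 + 13)) = (-1/9*(1/2 + 81)/(-20) + 48)*(13*14) = (-1/9*(-1/20)*163/2 + 48)*182 = (163/360 + 48)*182 = (17443/360)*182 = 1587313/180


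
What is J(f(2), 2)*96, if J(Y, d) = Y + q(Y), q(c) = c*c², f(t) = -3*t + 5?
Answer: -192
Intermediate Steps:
f(t) = 5 - 3*t
q(c) = c³
J(Y, d) = Y + Y³
J(f(2), 2)*96 = ((5 - 3*2) + (5 - 3*2)³)*96 = ((5 - 6) + (5 - 6)³)*96 = (-1 + (-1)³)*96 = (-1 - 1)*96 = -2*96 = -192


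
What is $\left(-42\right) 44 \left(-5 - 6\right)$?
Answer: $20328$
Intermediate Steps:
$\left(-42\right) 44 \left(-5 - 6\right) = - 1848 \left(-5 - 6\right) = \left(-1848\right) \left(-11\right) = 20328$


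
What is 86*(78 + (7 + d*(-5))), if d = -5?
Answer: 9460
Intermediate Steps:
86*(78 + (7 + d*(-5))) = 86*(78 + (7 - 5*(-5))) = 86*(78 + (7 + 25)) = 86*(78 + 32) = 86*110 = 9460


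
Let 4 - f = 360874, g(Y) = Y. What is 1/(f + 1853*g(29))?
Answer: -1/307133 ≈ -3.2559e-6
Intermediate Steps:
f = -360870 (f = 4 - 1*360874 = 4 - 360874 = -360870)
1/(f + 1853*g(29)) = 1/(-360870 + 1853*29) = 1/(-360870 + 53737) = 1/(-307133) = -1/307133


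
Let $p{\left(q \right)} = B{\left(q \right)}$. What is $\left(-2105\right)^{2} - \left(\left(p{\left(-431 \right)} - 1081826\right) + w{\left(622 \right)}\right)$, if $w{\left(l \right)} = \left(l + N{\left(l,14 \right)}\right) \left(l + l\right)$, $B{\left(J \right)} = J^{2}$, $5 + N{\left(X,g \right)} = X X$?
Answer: $-476724154$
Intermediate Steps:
$N{\left(X,g \right)} = -5 + X^{2}$ ($N{\left(X,g \right)} = -5 + X X = -5 + X^{2}$)
$p{\left(q \right)} = q^{2}$
$w{\left(l \right)} = 2 l \left(-5 + l + l^{2}\right)$ ($w{\left(l \right)} = \left(l + \left(-5 + l^{2}\right)\right) \left(l + l\right) = \left(-5 + l + l^{2}\right) 2 l = 2 l \left(-5 + l + l^{2}\right)$)
$\left(-2105\right)^{2} - \left(\left(p{\left(-431 \right)} - 1081826\right) + w{\left(622 \right)}\right) = \left(-2105\right)^{2} - \left(\left(\left(-431\right)^{2} - 1081826\right) + 2 \cdot 622 \left(-5 + 622 + 622^{2}\right)\right) = 4431025 - \left(\left(185761 - 1081826\right) + 2 \cdot 622 \left(-5 + 622 + 386884\right)\right) = 4431025 - \left(-896065 + 2 \cdot 622 \cdot 387501\right) = 4431025 - \left(-896065 + 482051244\right) = 4431025 - 481155179 = -476724154$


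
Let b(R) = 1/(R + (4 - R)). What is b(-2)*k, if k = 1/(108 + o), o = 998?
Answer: 1/4424 ≈ 0.00022604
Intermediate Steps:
b(R) = ¼ (b(R) = 1/4 = ¼)
k = 1/1106 (k = 1/(108 + 998) = 1/1106 ≈ 0.00090416)
b(-2)*k = (¼)*(1/1106) = 1/4424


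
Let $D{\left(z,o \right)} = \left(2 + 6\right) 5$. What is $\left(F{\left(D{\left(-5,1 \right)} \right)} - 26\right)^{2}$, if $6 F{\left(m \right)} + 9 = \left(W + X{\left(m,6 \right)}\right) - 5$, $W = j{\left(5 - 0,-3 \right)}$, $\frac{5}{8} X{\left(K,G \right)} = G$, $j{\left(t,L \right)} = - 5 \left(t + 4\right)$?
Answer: $\frac{1054729}{900} \approx 1171.9$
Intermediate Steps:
$j{\left(t,L \right)} = -20 - 5 t$ ($j{\left(t,L \right)} = - 5 \left(4 + t\right) = -20 - 5 t$)
$X{\left(K,G \right)} = \frac{8 G}{5}$
$W = -45$ ($W = -20 - 5 \left(5 - 0\right) = -20 - 5 \left(5 + 0\right) = -20 - 25 = -45$)
$D{\left(z,o \right)} = 40$ ($D{\left(z,o \right)} = 8 \cdot 5 = 40$)
$F{\left(m \right)} = - \frac{247}{30}$ ($F{\left(m \right)} = - \frac{3}{2} + \frac{\left(-45 + \frac{8}{5} \cdot 6\right) - 5}{6} = - \frac{3}{2} + \frac{\left(-45 + \frac{48}{5}\right) - 5}{6} = - \frac{3}{2} + \frac{- \frac{177}{5} - 5}{6} = - \frac{3}{2} + \frac{1}{6} \left(- \frac{202}{5}\right) = - \frac{3}{2} - \frac{101}{15} = - \frac{247}{30}$)
$\left(F{\left(D{\left(-5,1 \right)} \right)} - 26\right)^{2} = \left(- \frac{247}{30} - 26\right)^{2} = \left(- \frac{1027}{30}\right)^{2} = \frac{1054729}{900}$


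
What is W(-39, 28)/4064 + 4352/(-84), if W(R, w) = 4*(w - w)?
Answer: -1088/21 ≈ -51.810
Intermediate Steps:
W(R, w) = 0 (W(R, w) = 4*0 = 0)
W(-39, 28)/4064 + 4352/(-84) = 0/4064 + 4352/(-84) = 0*(1/4064) + 4352*(-1/84) = 0 - 1088/21 = -1088/21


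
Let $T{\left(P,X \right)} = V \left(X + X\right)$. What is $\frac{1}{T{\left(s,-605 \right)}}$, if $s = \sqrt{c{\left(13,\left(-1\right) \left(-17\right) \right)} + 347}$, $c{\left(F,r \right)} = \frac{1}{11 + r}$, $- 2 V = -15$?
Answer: $- \frac{1}{9075} \approx -0.00011019$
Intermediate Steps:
$V = \frac{15}{2}$ ($V = \left(- \frac{1}{2}\right) \left(-15\right) = \frac{15}{2} \approx 7.5$)
$s = \frac{\sqrt{68019}}{14}$ ($s = \sqrt{\frac{1}{11 - -17} + 347} = \sqrt{\frac{1}{11 + 17} + 347} = \sqrt{\frac{1}{28} + 347} = \sqrt{\frac{9717}{28}} = \frac{\sqrt{68019}}{14} \approx 18.629$)
$T{\left(P,X \right)} = 15 X$ ($T{\left(P,X \right)} = \frac{15 \left(X + X\right)}{2} = \frac{15 \cdot 2 X}{2} = 15 X$)
$\frac{1}{T{\left(s,-605 \right)}} = \frac{1}{15 \left(-605\right)} = \frac{1}{-9075} = - \frac{1}{9075}$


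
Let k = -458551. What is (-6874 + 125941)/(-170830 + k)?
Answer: -119067/629381 ≈ -0.18918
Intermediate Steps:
(-6874 + 125941)/(-170830 + k) = (-6874 + 125941)/(-170830 - 458551) = 119067/(-629381) = 119067*(-1/629381) = -119067/629381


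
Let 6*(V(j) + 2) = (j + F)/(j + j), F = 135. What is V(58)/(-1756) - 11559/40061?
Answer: -14079099245/48961592736 ≈ -0.28755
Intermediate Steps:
V(j) = -2 + (135 + j)/(12*j) (V(j) = -2 + ((j + 135)/(j + j))/6 = -2 + ((135 + j)/((2*j)))/6 = -2 + ((135 + j)*(1/(2*j)))/6 = -2 + ((135 + j)/(2*j))/6 = -2 + (135 + j)/(12*j))
V(58)/(-1756) - 11559/40061 = ((1/12)*(135 - 23*58)/58)/(-1756) - 11559/40061 = ((1/12)*(1/58)*(135 - 1334))*(-1/1756) - 11559*1/40061 = ((1/12)*(1/58)*(-1199))*(-1/1756) - 11559/40061 = -1199/696*(-1/1756) - 11559/40061 = 1199/1222176 - 11559/40061 = -14079099245/48961592736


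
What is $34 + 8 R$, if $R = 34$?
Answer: $306$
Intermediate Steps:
$34 + 8 R = 34 + 8 \cdot 34 = 34 + 272 = 306$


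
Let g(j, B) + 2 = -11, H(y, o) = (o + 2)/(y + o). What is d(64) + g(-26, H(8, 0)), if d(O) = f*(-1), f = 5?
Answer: -18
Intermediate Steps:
H(y, o) = (2 + o)/(o + y)
g(j, B) = -13 (g(j, B) = -2 - 11 = -13)
d(O) = -5 (d(O) = 5*(-1) = -5)
d(64) + g(-26, H(8, 0)) = -5 - 13 = -18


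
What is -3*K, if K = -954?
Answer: 2862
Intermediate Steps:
-3*K = -3*(-954) = 2862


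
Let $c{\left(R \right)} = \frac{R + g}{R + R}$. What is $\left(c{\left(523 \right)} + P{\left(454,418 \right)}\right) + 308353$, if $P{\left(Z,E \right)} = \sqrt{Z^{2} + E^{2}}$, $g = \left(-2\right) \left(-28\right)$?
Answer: $\frac{322537817}{1046} + 2 \sqrt{95210} \approx 3.0897 \cdot 10^{5}$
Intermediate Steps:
$g = 56$
$c{\left(R \right)} = \frac{56 + R}{2 R}$ ($c{\left(R \right)} = \frac{R + 56}{R + R} = \frac{56 + R}{2 R}$)
$P{\left(Z,E \right)} = \sqrt{E^{2} + Z^{2}}$
$\left(c{\left(523 \right)} + P{\left(454,418 \right)}\right) + 308353 = \left(\frac{56 + 523}{2 \cdot 523} + \sqrt{418^{2} + 454^{2}}\right) + 308353 = \left(\frac{1}{2} \cdot \frac{1}{523} \cdot 579 + \sqrt{174724 + 206116}\right) + 308353 = \left(\frac{579}{1046} + \sqrt{380840}\right) + 308353 = \left(\frac{579}{1046} + 2 \sqrt{95210}\right) + 308353 = \frac{322537817}{1046} + 2 \sqrt{95210}$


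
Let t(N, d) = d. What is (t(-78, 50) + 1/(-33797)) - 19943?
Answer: -672323722/33797 ≈ -19893.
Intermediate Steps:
(t(-78, 50) + 1/(-33797)) - 19943 = (50 + 1/(-33797)) - 19943 = (50 - 1/33797) - 19943 = 1689849/33797 - 19943 = -672323722/33797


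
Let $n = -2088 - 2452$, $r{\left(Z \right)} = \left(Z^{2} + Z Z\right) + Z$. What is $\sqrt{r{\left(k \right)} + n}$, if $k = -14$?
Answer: $i \sqrt{4162} \approx 64.514 i$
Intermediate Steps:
$r{\left(Z \right)} = Z + 2 Z^{2}$ ($r{\left(Z \right)} = \left(Z^{2} + Z^{2}\right) + Z = 2 Z^{2} + Z = Z + 2 Z^{2}$)
$n = -4540$
$\sqrt{r{\left(k \right)} + n} = \sqrt{- 14 \left(1 + 2 \left(-14\right)\right) - 4540} = \sqrt{- 14 \left(1 - 28\right) - 4540} = \sqrt{\left(-14\right) \left(-27\right) - 4540} = \sqrt{378 - 4540} = \sqrt{-4162} = i \sqrt{4162}$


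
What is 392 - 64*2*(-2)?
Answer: 648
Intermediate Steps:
392 - 64*2*(-2) = 392 - 128*(-2) = 392 + 256 = 648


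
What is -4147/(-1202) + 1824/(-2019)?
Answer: 2060115/808946 ≈ 2.5467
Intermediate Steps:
-4147/(-1202) + 1824/(-2019) = -4147*(-1/1202) + 1824*(-1/2019) = 4147/1202 - 608/673 = 2060115/808946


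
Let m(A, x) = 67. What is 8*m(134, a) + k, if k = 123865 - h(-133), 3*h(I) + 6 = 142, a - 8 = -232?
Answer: 373067/3 ≈ 1.2436e+5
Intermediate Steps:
a = -224 (a = 8 - 232 = -224)
h(I) = 136/3 (h(I) = -2 + (⅓)*142 = -2 + 142/3 = 136/3)
k = 371459/3 (k = 123865 - 1*136/3 = 123865 - 136/3 = 371459/3 ≈ 1.2382e+5)
8*m(134, a) + k = 8*67 + 371459/3 = 536 + 371459/3 = 373067/3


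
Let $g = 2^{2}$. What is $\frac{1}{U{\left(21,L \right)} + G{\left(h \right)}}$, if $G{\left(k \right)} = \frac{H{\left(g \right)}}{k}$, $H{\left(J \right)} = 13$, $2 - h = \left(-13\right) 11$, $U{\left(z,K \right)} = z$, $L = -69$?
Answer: $\frac{145}{3058} \approx 0.047417$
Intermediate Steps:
$g = 4$
$h = 145$ ($h = 2 - \left(-13\right) 11 = 2 - -143 = 2 + 143 = 145$)
$G{\left(k \right)} = \frac{13}{k}$
$\frac{1}{U{\left(21,L \right)} + G{\left(h \right)}} = \frac{1}{21 + \frac{13}{145}} = \frac{1}{\frac{3058}{145}} = \frac{145}{3058}$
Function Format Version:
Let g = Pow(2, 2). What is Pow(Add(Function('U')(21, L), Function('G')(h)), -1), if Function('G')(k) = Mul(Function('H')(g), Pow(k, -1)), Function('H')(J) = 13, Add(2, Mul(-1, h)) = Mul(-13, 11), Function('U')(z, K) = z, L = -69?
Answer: Rational(145, 3058) ≈ 0.047417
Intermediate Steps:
g = 4
h = 145 (h = Add(2, Mul(-1, Mul(-13, 11))) = Add(2, Mul(-1, -143)) = Add(2, 143) = 145)
Function('G')(k) = Mul(13, Pow(k, -1))
Pow(Add(Function('U')(21, L), Function('G')(h)), -1) = Pow(Add(21, Mul(13, Pow(145, -1))), -1) = Pow(Add(21, Mul(13, Rational(1, 145))), -1) = Pow(Add(21, Rational(13, 145)), -1) = Pow(Rational(3058, 145), -1) = Rational(145, 3058)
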